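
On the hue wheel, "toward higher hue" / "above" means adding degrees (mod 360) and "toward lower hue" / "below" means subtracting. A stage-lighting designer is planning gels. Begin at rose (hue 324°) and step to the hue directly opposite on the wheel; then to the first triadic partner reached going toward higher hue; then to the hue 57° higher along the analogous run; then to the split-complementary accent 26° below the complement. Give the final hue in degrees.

115°

324 + 180 = 504 → 504 − 360 = 144°   (complement)
144 + 120 = 264°   (triadic ↑)
264 + 57 = 321°   (analog 57° ↑)
321 + 154 = 475 → 475 − 360 = 115°   (split-comp 26° ↓)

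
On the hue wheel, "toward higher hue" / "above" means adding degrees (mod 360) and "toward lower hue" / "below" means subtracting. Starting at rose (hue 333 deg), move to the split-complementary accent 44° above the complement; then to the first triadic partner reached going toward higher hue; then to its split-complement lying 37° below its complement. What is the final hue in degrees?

+224° (split-comp 44° ↑): 333 + 224 = 557 → 557 − 360 = 197°
+120° (triadic ↑): 197 + 120 = 317°
+143° (split-comp 37° ↓): 317 + 143 = 460 → 460 − 360 = 100°

100°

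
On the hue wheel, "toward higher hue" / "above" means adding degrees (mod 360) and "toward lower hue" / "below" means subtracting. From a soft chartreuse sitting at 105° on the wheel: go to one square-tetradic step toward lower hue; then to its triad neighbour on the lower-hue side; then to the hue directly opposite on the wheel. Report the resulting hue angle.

75°

−90° (square ↓): 105 − 90 = 15°
−120° (triadic ↓): 15 − 120 = -105 → -105 + 360 = 255°
+180° (complement): 255 + 180 = 435 → 435 − 360 = 75°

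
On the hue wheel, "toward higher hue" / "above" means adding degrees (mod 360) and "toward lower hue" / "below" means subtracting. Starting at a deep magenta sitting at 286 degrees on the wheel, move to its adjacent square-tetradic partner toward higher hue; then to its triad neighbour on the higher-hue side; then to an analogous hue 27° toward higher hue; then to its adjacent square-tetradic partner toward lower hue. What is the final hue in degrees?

73°

286 + 90 = 376 → 376 − 360 = 16°   (square ↑)
16 + 120 = 136°   (triadic ↑)
136 + 27 = 163°   (analog 27° ↑)
163 − 90 = 73°   (square ↓)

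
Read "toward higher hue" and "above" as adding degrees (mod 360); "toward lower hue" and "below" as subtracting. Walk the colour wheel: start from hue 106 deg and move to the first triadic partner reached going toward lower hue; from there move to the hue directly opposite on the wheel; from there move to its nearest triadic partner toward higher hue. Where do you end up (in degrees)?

−120° (triadic ↓): 106 − 120 = -14 → -14 + 360 = 346°
+180° (complement): 346 + 180 = 526 → 526 − 360 = 166°
+120° (triadic ↑): 166 + 120 = 286°

286°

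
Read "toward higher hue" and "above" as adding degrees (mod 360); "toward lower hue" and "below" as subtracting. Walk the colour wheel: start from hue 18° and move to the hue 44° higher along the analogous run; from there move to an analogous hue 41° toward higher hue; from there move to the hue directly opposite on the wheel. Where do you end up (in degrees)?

18 + 44 = 62°   (analog 44° ↑)
62 + 41 = 103°   (analog 41° ↑)
103 + 180 = 283°   (complement)

283°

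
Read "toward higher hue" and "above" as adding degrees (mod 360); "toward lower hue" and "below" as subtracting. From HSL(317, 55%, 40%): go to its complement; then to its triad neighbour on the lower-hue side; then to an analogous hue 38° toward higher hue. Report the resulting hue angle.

317 + 180 = 497 → 497 − 360 = 137°   (complement)
137 − 120 = 17°   (triadic ↓)
17 + 38 = 55°   (analog 38° ↑)

55°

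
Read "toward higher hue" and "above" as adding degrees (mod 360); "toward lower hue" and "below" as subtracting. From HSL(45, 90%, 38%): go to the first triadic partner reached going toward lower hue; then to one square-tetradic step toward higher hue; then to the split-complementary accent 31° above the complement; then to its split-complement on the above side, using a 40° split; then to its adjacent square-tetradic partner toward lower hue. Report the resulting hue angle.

356°

triadic ↓ −120°: 45 − 120 = -75 → -75 + 360 = 285°
square ↑ +90°: 285 + 90 = 375 → 375 − 360 = 15°
split-comp 31° ↑ +211°: 15 + 211 = 226°
split-comp 40° ↑ +220°: 226 + 220 = 446 → 446 − 360 = 86°
square ↓ −90°: 86 − 90 = -4 → -4 + 360 = 356°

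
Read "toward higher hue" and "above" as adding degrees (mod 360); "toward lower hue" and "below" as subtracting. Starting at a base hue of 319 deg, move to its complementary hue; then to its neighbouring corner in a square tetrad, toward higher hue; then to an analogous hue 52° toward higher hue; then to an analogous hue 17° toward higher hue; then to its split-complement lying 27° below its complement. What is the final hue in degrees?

91°

319 + 180 = 499 → 499 − 360 = 139°   (complement)
139 + 90 = 229°   (square ↑)
229 + 52 = 281°   (analog 52° ↑)
281 + 17 = 298°   (analog 17° ↑)
298 + 153 = 451 → 451 − 360 = 91°   (split-comp 27° ↓)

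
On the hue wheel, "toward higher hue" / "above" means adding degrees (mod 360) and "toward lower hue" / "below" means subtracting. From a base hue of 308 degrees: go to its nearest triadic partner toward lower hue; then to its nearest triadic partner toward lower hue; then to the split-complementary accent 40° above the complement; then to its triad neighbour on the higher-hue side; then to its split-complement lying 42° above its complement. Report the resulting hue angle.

triadic ↓ −120°: 308 − 120 = 188°
triadic ↓ −120°: 188 − 120 = 68°
split-comp 40° ↑ +220°: 68 + 220 = 288°
triadic ↑ +120°: 288 + 120 = 408 → 408 − 360 = 48°
split-comp 42° ↑ +222°: 48 + 222 = 270°

270°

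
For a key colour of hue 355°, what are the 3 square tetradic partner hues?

85°, 175°, and 265°

355 + 90 = 445 → 445 − 360 = 85°
355 + 180 = 535 → 535 − 360 = 175°
355 + 270 = 625 → 625 − 360 = 265°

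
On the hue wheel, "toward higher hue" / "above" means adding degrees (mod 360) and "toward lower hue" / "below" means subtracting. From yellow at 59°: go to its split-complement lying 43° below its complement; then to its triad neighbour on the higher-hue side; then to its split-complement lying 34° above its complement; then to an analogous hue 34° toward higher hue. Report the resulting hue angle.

204°

split-comp 43° ↓ +137°: 59 + 137 = 196°
triadic ↑ +120°: 196 + 120 = 316°
split-comp 34° ↑ +214°: 316 + 214 = 530 → 530 − 360 = 170°
analog 34° ↑ +34°: 170 + 34 = 204°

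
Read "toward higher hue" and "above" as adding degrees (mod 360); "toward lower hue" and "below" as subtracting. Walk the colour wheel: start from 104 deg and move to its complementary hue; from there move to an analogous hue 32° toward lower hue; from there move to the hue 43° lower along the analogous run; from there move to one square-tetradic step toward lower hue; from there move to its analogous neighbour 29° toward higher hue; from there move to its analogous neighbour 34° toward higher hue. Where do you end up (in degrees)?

complement +180°: 104 + 180 = 284°
analog 32° ↓ −32°: 284 − 32 = 252°
analog 43° ↓ −43°: 252 − 43 = 209°
square ↓ −90°: 209 − 90 = 119°
analog 29° ↑ +29°: 119 + 29 = 148°
analog 34° ↑ +34°: 148 + 34 = 182°

182°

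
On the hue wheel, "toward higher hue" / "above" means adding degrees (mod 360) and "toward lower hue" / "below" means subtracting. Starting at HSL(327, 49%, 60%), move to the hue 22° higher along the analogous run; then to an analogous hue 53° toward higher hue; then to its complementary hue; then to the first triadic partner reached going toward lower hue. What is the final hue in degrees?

analog 22° ↑ +22°: 327 + 22 = 349°
analog 53° ↑ +53°: 349 + 53 = 402 → 402 − 360 = 42°
complement +180°: 42 + 180 = 222°
triadic ↓ −120°: 222 − 120 = 102°

102°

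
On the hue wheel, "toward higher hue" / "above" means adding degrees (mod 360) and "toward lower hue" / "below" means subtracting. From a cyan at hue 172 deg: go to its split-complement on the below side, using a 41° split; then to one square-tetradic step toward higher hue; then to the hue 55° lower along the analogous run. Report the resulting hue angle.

346°

split-comp 41° ↓ +139°: 172 + 139 = 311°
square ↑ +90°: 311 + 90 = 401 → 401 − 360 = 41°
analog 55° ↓ −55°: 41 − 55 = -14 → -14 + 360 = 346°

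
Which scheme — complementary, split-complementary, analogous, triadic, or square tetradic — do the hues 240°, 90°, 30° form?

Sort the hues: 30°, 90°, 240°.
Successive gaps around the wheel: 60°, 150°, 150°.
Two 150° gaps and one 60° gap — a base hue opposite a pair of accents 30° either side of its complement — is the split-complementary pattern.

split-complementary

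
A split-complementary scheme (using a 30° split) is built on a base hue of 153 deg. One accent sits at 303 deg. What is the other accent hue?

Split-complementary hues sit 30° either side of the complement.
Complement of the base 153°: 153 + 180 = 333°
The given accent 303° is 30° one side of 333°; the other accent sits 30° the other side: 333 + 30 = 363 → 363 − 360 = 3°

3°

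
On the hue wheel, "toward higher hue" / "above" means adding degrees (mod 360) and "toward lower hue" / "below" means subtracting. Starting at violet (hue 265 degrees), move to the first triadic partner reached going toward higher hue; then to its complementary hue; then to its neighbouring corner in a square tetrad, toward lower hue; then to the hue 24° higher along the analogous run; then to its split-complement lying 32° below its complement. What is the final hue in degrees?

+120° (triadic ↑): 265 + 120 = 385 → 385 − 360 = 25°
+180° (complement): 25 + 180 = 205°
−90° (square ↓): 205 − 90 = 115°
+24° (analog 24° ↑): 115 + 24 = 139°
+148° (split-comp 32° ↓): 139 + 148 = 287°

287°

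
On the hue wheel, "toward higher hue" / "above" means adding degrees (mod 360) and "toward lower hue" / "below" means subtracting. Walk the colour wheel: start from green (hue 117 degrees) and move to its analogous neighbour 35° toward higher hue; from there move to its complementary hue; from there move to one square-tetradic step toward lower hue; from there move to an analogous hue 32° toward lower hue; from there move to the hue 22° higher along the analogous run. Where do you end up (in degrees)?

232°

117 + 35 = 152°   (analog 35° ↑)
152 + 180 = 332°   (complement)
332 − 90 = 242°   (square ↓)
242 − 32 = 210°   (analog 32° ↓)
210 + 22 = 232°   (analog 22° ↑)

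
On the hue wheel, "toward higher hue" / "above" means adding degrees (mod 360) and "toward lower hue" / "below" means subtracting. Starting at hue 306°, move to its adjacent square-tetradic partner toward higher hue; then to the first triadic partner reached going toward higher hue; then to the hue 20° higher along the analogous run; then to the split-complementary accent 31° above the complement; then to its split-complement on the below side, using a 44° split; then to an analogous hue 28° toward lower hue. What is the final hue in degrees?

135°

+90° (square ↑): 306 + 90 = 396 → 396 − 360 = 36°
+120° (triadic ↑): 36 + 120 = 156°
+20° (analog 20° ↑): 156 + 20 = 176°
+211° (split-comp 31° ↑): 176 + 211 = 387 → 387 − 360 = 27°
+136° (split-comp 44° ↓): 27 + 136 = 163°
−28° (analog 28° ↓): 163 − 28 = 135°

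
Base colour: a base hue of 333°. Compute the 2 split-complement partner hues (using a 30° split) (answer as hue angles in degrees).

123° and 183°

Split-complementary hues sit 30° either side of the complement.
Complement of 333°: 333 + 180 = 513 → 513 − 360 = 153°
153 − 30 = 123°
153 + 30 = 183°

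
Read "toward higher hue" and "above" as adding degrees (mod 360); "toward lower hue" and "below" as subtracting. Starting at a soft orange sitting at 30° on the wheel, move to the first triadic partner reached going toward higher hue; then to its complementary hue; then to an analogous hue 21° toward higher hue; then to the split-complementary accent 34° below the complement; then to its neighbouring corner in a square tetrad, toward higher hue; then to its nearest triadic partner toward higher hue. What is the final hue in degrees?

347°

30 + 120 = 150°   (triadic ↑)
150 + 180 = 330°   (complement)
330 + 21 = 351°   (analog 21° ↑)
351 + 146 = 497 → 497 − 360 = 137°   (split-comp 34° ↓)
137 + 90 = 227°   (square ↑)
227 + 120 = 347°   (triadic ↑)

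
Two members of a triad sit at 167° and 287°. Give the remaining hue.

A triad spaces three hues 120° apart.
The full set is {47°, 167°, 287°}.

47°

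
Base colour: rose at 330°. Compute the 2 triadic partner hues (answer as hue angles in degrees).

A triad places three hues 120° apart.
330 + 120 = 450 → 450 − 360 = 90°
330 + 240 = 570 → 570 − 360 = 210°

90° and 210°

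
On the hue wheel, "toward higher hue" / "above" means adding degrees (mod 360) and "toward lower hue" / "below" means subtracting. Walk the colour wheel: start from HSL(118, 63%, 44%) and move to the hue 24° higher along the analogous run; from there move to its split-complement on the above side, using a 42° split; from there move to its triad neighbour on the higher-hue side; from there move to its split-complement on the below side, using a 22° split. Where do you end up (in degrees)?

analog 24° ↑ +24°: 118 + 24 = 142°
split-comp 42° ↑ +222°: 142 + 222 = 364 → 364 − 360 = 4°
triadic ↑ +120°: 4 + 120 = 124°
split-comp 22° ↓ +158°: 124 + 158 = 282°

282°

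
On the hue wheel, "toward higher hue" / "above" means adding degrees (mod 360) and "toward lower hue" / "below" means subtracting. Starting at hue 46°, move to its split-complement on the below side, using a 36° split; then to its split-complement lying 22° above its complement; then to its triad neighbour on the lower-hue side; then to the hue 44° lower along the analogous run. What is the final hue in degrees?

+144° (split-comp 36° ↓): 46 + 144 = 190°
+202° (split-comp 22° ↑): 190 + 202 = 392 → 392 − 360 = 32°
−120° (triadic ↓): 32 − 120 = -88 → -88 + 360 = 272°
−44° (analog 44° ↓): 272 − 44 = 228°

228°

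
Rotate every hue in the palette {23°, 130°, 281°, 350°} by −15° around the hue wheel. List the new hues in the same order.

23 − 15 = 8°
130 − 15 = 115°
281 − 15 = 266°
350 − 15 = 335°

8°, 115°, 266°, 335°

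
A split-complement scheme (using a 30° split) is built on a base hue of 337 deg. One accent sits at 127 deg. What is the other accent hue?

187°

Split-complementary hues sit 30° either side of the complement.
Complement of the base 337°: 337 + 180 = 517 → 517 − 360 = 157°
The given accent 127° is 30° one side of 157°; the other accent sits 30° the other side: 157 + 30 = 187°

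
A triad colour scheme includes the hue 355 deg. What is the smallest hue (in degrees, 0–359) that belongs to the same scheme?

115°

A triad places three hues 120° apart.
The full set through 355° is {115°, 235°, 355°}.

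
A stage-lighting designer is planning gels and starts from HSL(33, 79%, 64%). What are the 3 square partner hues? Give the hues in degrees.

A square tetradic scheme places four hues every 90°.
33 + 90 = 123°
33 + 180 = 213°
33 + 270 = 303°

123°, 213°, 303°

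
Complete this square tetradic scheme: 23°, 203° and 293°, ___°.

A square tetradic scheme places four hues every 90°.
The full set through 23° is {23°, 113°, 203°, 293°}.
Given {23°, 203°, 293°}, the missing hue is 113°.

113°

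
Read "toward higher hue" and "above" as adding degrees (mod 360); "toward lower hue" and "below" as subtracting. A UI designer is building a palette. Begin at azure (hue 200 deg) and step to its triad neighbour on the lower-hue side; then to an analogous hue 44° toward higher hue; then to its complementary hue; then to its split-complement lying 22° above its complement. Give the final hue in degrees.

−120° (triadic ↓): 200 − 120 = 80°
+44° (analog 44° ↑): 80 + 44 = 124°
+180° (complement): 124 + 180 = 304°
+202° (split-comp 22° ↑): 304 + 202 = 506 → 506 − 360 = 146°

146°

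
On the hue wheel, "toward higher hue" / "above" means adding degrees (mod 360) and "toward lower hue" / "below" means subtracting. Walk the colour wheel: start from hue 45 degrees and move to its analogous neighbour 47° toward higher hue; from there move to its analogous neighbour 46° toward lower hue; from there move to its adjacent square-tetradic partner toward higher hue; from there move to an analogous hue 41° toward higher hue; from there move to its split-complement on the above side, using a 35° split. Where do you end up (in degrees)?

32°

analog 47° ↑ +47°: 45 + 47 = 92°
analog 46° ↓ −46°: 92 − 46 = 46°
square ↑ +90°: 46 + 90 = 136°
analog 41° ↑ +41°: 136 + 41 = 177°
split-comp 35° ↑ +215°: 177 + 215 = 392 → 392 − 360 = 32°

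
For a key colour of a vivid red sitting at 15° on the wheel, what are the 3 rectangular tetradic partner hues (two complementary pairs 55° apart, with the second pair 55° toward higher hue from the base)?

15 + 55 = 70°
15 + 180 = 195°
15 + 235 = 250°

70°, 195° and 250°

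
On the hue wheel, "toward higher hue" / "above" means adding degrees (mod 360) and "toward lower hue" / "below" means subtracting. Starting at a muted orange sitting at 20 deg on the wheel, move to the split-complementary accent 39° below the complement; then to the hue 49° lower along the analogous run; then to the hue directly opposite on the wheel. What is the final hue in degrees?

292°

20 + 141 = 161°   (split-comp 39° ↓)
161 − 49 = 112°   (analog 49° ↓)
112 + 180 = 292°   (complement)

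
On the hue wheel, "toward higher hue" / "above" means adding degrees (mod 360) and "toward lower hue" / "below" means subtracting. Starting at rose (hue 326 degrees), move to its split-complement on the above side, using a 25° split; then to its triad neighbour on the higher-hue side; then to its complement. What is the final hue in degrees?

111°

+205° (split-comp 25° ↑): 326 + 205 = 531 → 531 − 360 = 171°
+120° (triadic ↑): 171 + 120 = 291°
+180° (complement): 291 + 180 = 471 → 471 − 360 = 111°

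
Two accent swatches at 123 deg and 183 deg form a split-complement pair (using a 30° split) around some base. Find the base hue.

333°

The accents sit 30° either side of the complement, so the complement is their short-arc midpoint on the wheel.
Short-arc midpoint of 123° and 183°: 153°.
Base is 180° from the complement: 153 − 180 = -27 → -27 + 360 = 333°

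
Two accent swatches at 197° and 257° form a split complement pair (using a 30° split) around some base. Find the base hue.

The accents sit 30° either side of the complement, so the complement is their short-arc midpoint on the wheel.
Short-arc midpoint of 197° and 257°: 227°.
Base is 180° from the complement: 227 − 180 = 47°

47°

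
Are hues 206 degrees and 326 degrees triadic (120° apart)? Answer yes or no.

Angular distance: |206 − 326| = 120 = 120°.
Triadic (120° apart) requires 120°.

yes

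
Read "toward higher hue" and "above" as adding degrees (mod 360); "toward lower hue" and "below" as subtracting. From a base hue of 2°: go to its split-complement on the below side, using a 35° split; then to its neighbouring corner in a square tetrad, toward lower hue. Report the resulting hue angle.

57°

+145° (split-comp 35° ↓): 2 + 145 = 147°
−90° (square ↓): 147 − 90 = 57°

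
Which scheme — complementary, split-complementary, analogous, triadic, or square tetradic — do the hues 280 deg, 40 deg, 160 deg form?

triadic

Sort the hues: 40°, 160°, 280°.
Successive gaps around the wheel: 120°, 120°, 120°.
Three hues equally spaced 120° apart form a triad.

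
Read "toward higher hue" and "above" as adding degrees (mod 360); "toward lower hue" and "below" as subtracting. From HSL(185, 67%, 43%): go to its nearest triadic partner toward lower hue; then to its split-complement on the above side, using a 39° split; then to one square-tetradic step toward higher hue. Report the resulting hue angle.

14°

triadic ↓ −120°: 185 − 120 = 65°
split-comp 39° ↑ +219°: 65 + 219 = 284°
square ↑ +90°: 284 + 90 = 374 → 374 − 360 = 14°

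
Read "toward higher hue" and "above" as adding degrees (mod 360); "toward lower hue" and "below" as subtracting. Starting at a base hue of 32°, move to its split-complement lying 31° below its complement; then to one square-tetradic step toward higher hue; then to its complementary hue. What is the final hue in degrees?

+149° (split-comp 31° ↓): 32 + 149 = 181°
+90° (square ↑): 181 + 90 = 271°
+180° (complement): 271 + 180 = 451 → 451 − 360 = 91°

91°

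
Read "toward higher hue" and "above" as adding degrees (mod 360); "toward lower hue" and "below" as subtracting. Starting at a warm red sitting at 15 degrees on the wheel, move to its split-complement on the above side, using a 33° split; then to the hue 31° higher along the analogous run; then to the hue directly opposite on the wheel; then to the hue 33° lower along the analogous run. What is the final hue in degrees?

split-comp 33° ↑ +213°: 15 + 213 = 228°
analog 31° ↑ +31°: 228 + 31 = 259°
complement +180°: 259 + 180 = 439 → 439 − 360 = 79°
analog 33° ↓ −33°: 79 − 33 = 46°

46°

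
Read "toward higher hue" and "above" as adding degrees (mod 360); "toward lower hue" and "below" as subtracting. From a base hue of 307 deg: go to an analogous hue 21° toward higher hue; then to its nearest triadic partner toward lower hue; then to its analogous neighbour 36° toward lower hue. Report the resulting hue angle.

307 + 21 = 328°   (analog 21° ↑)
328 − 120 = 208°   (triadic ↓)
208 − 36 = 172°   (analog 36° ↓)

172°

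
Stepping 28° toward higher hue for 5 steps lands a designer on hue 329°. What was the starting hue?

189°

5 steps of 28° (toward higher hue) give a net shift of +140°.
Start = end − shift: 329 − 140 = 189°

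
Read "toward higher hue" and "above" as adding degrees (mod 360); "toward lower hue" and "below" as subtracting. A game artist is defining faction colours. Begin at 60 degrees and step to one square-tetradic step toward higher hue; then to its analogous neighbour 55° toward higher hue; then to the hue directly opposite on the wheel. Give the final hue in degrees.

+90° (square ↑): 60 + 90 = 150°
+55° (analog 55° ↑): 150 + 55 = 205°
+180° (complement): 205 + 180 = 385 → 385 − 360 = 25°

25°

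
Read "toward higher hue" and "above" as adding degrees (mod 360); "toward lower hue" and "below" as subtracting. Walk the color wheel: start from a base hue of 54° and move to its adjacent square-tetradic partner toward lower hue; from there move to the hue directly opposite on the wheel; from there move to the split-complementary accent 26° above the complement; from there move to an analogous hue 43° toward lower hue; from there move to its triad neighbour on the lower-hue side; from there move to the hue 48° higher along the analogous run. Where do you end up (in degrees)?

235°

54 − 90 = -36 → -36 + 360 = 324°   (square ↓)
324 + 180 = 504 → 504 − 360 = 144°   (complement)
144 + 206 = 350°   (split-comp 26° ↑)
350 − 43 = 307°   (analog 43° ↓)
307 − 120 = 187°   (triadic ↓)
187 + 48 = 235°   (analog 48° ↑)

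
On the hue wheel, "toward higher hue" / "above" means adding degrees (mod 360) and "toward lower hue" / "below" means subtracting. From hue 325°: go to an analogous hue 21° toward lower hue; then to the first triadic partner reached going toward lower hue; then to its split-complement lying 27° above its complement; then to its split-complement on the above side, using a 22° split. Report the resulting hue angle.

233°

325 − 21 = 304°   (analog 21° ↓)
304 − 120 = 184°   (triadic ↓)
184 + 207 = 391 → 391 − 360 = 31°   (split-comp 27° ↑)
31 + 202 = 233°   (split-comp 22° ↑)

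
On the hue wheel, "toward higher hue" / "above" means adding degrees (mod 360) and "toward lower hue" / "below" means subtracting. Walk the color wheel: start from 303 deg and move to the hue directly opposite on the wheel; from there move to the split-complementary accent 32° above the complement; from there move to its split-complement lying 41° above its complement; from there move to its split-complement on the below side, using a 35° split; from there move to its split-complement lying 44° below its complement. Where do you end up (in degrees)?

117°

+180° (complement): 303 + 180 = 483 → 483 − 360 = 123°
+212° (split-comp 32° ↑): 123 + 212 = 335°
+221° (split-comp 41° ↑): 335 + 221 = 556 → 556 − 360 = 196°
+145° (split-comp 35° ↓): 196 + 145 = 341°
+136° (split-comp 44° ↓): 341 + 136 = 477 → 477 − 360 = 117°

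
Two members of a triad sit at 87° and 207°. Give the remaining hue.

327°

A triad spaces three hues 120° apart.
The full set is {87°, 207°, 327°}.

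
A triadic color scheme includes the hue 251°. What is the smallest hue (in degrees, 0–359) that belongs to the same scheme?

11°

A triad places three hues 120° apart.
The full set through 251° is {11°, 131°, 251°}.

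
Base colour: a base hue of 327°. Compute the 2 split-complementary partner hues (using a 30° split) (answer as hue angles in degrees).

Split-complementary hues sit 30° either side of the complement.
Complement of 327°: 327 + 180 = 507 → 507 − 360 = 147°
147 − 30 = 117°
147 + 30 = 177°

117° and 177°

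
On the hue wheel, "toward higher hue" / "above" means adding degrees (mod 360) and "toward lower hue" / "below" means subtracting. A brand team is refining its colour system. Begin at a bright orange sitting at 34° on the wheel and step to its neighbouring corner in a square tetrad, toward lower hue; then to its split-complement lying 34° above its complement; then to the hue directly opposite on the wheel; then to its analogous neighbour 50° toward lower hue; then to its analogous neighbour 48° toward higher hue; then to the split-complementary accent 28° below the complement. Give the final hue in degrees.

128°

square ↓ −90°: 34 − 90 = -56 → -56 + 360 = 304°
split-comp 34° ↑ +214°: 304 + 214 = 518 → 518 − 360 = 158°
complement +180°: 158 + 180 = 338°
analog 50° ↓ −50°: 338 − 50 = 288°
analog 48° ↑ +48°: 288 + 48 = 336°
split-comp 28° ↓ +152°: 336 + 152 = 488 → 488 − 360 = 128°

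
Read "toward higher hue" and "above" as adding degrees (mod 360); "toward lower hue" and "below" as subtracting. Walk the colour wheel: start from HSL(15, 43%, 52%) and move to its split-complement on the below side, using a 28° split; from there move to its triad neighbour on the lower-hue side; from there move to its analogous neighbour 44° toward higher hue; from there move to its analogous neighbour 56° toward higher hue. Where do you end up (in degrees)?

147°

split-comp 28° ↓ +152°: 15 + 152 = 167°
triadic ↓ −120°: 167 − 120 = 47°
analog 44° ↑ +44°: 47 + 44 = 91°
analog 56° ↑ +56°: 91 + 56 = 147°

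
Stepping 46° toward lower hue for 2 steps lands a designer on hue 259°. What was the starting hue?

351°

2 steps of 46° (toward lower hue) give a net shift of −92°.
Start = end − shift: 259 + 92 = 351°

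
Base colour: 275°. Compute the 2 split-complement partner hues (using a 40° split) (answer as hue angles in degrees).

55° and 135°

Split-complementary hues sit 40° either side of the complement.
Complement of 275°: 275 + 180 = 455 → 455 − 360 = 95°
95 − 40 = 55°
95 + 40 = 135°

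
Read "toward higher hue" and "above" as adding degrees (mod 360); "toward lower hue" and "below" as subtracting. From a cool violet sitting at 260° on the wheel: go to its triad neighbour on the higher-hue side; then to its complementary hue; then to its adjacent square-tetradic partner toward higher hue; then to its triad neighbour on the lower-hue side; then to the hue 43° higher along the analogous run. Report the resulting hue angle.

213°

260 + 120 = 380 → 380 − 360 = 20°   (triadic ↑)
20 + 180 = 200°   (complement)
200 + 90 = 290°   (square ↑)
290 − 120 = 170°   (triadic ↓)
170 + 43 = 213°   (analog 43° ↑)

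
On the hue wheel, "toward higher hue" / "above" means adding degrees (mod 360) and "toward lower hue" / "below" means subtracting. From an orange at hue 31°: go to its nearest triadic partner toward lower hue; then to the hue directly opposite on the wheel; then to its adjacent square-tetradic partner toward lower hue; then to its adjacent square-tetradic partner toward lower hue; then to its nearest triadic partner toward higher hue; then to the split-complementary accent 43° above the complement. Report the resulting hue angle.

254°

triadic ↓ −120°: 31 − 120 = -89 → -89 + 360 = 271°
complement +180°: 271 + 180 = 451 → 451 − 360 = 91°
square ↓ −90°: 91 − 90 = 1°
square ↓ −90°: 1 − 90 = -89 → -89 + 360 = 271°
triadic ↑ +120°: 271 + 120 = 391 → 391 − 360 = 31°
split-comp 43° ↑ +223°: 31 + 223 = 254°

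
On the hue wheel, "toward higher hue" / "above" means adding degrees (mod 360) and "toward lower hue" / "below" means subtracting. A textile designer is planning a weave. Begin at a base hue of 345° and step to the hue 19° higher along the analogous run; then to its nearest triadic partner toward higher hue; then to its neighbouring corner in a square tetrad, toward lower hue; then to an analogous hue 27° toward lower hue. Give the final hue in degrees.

7°

+19° (analog 19° ↑): 345 + 19 = 364 → 364 − 360 = 4°
+120° (triadic ↑): 4 + 120 = 124°
−90° (square ↓): 124 − 90 = 34°
−27° (analog 27° ↓): 34 − 27 = 7°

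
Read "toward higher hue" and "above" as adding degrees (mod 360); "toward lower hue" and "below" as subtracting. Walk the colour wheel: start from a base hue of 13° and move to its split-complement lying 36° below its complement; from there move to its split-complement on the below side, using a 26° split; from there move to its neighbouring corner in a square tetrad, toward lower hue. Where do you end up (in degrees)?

221°

split-comp 36° ↓ +144°: 13 + 144 = 157°
split-comp 26° ↓ +154°: 157 + 154 = 311°
square ↓ −90°: 311 − 90 = 221°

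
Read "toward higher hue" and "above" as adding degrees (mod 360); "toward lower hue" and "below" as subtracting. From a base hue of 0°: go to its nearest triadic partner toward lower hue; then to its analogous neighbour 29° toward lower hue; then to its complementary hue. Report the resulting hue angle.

−120° (triadic ↓): 0 − 120 = -120 → -120 + 360 = 240°
−29° (analog 29° ↓): 240 − 29 = 211°
+180° (complement): 211 + 180 = 391 → 391 − 360 = 31°

31°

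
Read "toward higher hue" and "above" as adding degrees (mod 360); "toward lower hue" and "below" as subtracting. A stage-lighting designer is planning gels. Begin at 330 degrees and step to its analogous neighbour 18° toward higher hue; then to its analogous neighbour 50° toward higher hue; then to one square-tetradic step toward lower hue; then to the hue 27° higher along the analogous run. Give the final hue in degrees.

335°

analog 18° ↑ +18°: 330 + 18 = 348°
analog 50° ↑ +50°: 348 + 50 = 398 → 398 − 360 = 38°
square ↓ −90°: 38 − 90 = -52 → -52 + 360 = 308°
analog 27° ↑ +27°: 308 + 27 = 335°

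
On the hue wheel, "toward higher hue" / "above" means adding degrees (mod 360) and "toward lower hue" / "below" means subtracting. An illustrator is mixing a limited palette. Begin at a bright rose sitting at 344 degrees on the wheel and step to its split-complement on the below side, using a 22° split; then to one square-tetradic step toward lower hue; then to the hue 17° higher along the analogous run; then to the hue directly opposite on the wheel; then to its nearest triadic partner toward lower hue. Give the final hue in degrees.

129°

+158° (split-comp 22° ↓): 344 + 158 = 502 → 502 − 360 = 142°
−90° (square ↓): 142 − 90 = 52°
+17° (analog 17° ↑): 52 + 17 = 69°
+180° (complement): 69 + 180 = 249°
−120° (triadic ↓): 249 − 120 = 129°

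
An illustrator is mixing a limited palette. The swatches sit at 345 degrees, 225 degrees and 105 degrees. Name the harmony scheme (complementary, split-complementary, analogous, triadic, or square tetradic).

triadic

Sort the hues: 105°, 225°, 345°.
Successive gaps around the wheel: 120°, 120°, 120°.
Three hues equally spaced 120° apart form a triad.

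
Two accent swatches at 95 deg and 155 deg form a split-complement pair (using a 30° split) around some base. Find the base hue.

The accents sit 30° either side of the complement, so the complement is their short-arc midpoint on the wheel.
Short-arc midpoint of 95° and 155°: 125°.
Base is 180° from the complement: 125 − 180 = -55 → -55 + 360 = 305°

305°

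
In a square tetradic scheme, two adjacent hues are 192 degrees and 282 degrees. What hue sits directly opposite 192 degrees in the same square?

A square tetradic scheme places four hues 90° apart; opposite corners are 180° apart.
192 + 180 = 372 → 372 − 360 = 12°

12°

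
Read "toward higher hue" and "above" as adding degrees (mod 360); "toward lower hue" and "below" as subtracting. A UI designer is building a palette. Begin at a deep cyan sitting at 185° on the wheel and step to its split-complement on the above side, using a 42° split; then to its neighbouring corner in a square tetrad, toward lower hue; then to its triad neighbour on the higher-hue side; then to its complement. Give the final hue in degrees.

257°

185 + 222 = 407 → 407 − 360 = 47°   (split-comp 42° ↑)
47 − 90 = -43 → -43 + 360 = 317°   (square ↓)
317 + 120 = 437 → 437 − 360 = 77°   (triadic ↑)
77 + 180 = 257°   (complement)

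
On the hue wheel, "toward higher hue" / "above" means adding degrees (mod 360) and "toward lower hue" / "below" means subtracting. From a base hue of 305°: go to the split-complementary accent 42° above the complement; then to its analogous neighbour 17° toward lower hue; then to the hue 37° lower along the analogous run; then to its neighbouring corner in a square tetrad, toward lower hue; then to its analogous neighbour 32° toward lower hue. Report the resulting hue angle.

351°

split-comp 42° ↑ +222°: 305 + 222 = 527 → 527 − 360 = 167°
analog 17° ↓ −17°: 167 − 17 = 150°
analog 37° ↓ −37°: 150 − 37 = 113°
square ↓ −90°: 113 − 90 = 23°
analog 32° ↓ −32°: 23 − 32 = -9 → -9 + 360 = 351°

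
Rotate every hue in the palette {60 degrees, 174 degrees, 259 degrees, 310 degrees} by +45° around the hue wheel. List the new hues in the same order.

60 + 45 = 105°
174 + 45 = 219°
259 + 45 = 304°
310 + 45 = 355°

105°, 219°, 304°, 355°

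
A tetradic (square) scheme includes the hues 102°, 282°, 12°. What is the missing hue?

192°

A square tetradic scheme places four hues every 90°.
The full set through 12° is {12°, 102°, 192°, 282°}.
Given {12°, 102°, 282°}, the missing hue is 192°.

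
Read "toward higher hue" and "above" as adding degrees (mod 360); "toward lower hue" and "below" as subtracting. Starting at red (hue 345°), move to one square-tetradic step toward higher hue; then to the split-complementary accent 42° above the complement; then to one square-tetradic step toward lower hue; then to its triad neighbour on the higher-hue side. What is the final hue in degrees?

327°

square ↑ +90°: 345 + 90 = 435 → 435 − 360 = 75°
split-comp 42° ↑ +222°: 75 + 222 = 297°
square ↓ −90°: 297 − 90 = 207°
triadic ↑ +120°: 207 + 120 = 327°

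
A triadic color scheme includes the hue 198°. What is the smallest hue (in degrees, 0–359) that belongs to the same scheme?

A triad places three hues 120° apart.
The full set through 198° is {78°, 198°, 318°}.

78°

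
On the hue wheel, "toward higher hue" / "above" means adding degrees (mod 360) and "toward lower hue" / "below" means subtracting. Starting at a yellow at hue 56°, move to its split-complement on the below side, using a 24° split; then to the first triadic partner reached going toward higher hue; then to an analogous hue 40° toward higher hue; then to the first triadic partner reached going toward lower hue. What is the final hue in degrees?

252°

+156° (split-comp 24° ↓): 56 + 156 = 212°
+120° (triadic ↑): 212 + 120 = 332°
+40° (analog 40° ↑): 332 + 40 = 372 → 372 − 360 = 12°
−120° (triadic ↓): 12 − 120 = -108 → -108 + 360 = 252°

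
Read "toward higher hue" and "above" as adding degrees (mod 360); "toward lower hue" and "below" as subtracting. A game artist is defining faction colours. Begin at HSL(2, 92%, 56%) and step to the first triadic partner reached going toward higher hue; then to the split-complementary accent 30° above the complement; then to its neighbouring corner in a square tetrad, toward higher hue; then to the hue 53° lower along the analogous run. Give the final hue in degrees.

9°

triadic ↑ +120°: 2 + 120 = 122°
split-comp 30° ↑ +210°: 122 + 210 = 332°
square ↑ +90°: 332 + 90 = 422 → 422 − 360 = 62°
analog 53° ↓ −53°: 62 − 53 = 9°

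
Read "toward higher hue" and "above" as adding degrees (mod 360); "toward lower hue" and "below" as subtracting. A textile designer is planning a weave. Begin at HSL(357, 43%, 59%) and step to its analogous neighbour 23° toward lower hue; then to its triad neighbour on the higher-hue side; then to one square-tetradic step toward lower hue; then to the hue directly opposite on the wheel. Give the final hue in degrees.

184°

−23° (analog 23° ↓): 357 − 23 = 334°
+120° (triadic ↑): 334 + 120 = 454 → 454 − 360 = 94°
−90° (square ↓): 94 − 90 = 4°
+180° (complement): 4 + 180 = 184°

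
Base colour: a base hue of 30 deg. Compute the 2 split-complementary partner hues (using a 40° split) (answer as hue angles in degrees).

Split-complementary hues sit 40° either side of the complement.
Complement of 30 deg: 30 + 180 = 210°
210 − 40 = 170°
210 + 40 = 250°

170° and 250°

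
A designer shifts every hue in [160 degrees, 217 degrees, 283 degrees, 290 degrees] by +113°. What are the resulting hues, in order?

273°, 330°, 36°, 43°

160 + 113 = 273°
217 + 113 = 330°
283 + 113 = 396 → 396 − 360 = 36°
290 + 113 = 403 → 403 − 360 = 43°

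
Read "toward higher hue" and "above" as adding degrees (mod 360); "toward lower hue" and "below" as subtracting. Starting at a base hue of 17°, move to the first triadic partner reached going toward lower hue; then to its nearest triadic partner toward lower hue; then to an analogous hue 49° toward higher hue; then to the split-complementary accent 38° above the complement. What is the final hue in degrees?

44°

−120° (triadic ↓): 17 − 120 = -103 → -103 + 360 = 257°
−120° (triadic ↓): 257 − 120 = 137°
+49° (analog 49° ↑): 137 + 49 = 186°
+218° (split-comp 38° ↑): 186 + 218 = 404 → 404 − 360 = 44°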